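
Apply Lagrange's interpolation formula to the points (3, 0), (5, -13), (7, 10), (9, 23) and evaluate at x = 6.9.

Lagrange interpolation formula:
P(x) = Σ yᵢ × Lᵢ(x)
where Lᵢ(x) = Π_{j≠i} (x - xⱼ)/(xᵢ - xⱼ)

L_0(6.9) = (6.9 - 5)/(3 - 5) × (6.9 - 7)/(3 - 7) × (6.9 - 9)/(3 - 9) = -0.008312
L_1(6.9) = (6.9 - 3)/(5 - 3) × (6.9 - 7)/(5 - 7) × (6.9 - 9)/(5 - 9) = 0.051187
L_2(6.9) = (6.9 - 3)/(7 - 3) × (6.9 - 5)/(7 - 5) × (6.9 - 9)/(7 - 9) = 0.972563
L_3(6.9) = (6.9 - 3)/(9 - 3) × (6.9 - 5)/(9 - 5) × (6.9 - 7)/(9 - 7) = -0.015437

P(6.9) = 0×L_0(6.9) + (-13)×L_1(6.9) + 10×L_2(6.9) + 23×L_3(6.9)
P(6.9) = 8.705125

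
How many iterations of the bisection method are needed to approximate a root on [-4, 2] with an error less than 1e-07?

We need (b-a)/2^n ≤ 1e-07
(2 - (-4))/2^n ≤ 1e-07
6/2^n ≤ 1e-07
2^n ≥ 60000000
n ≥ log₂(60000000) = 25.84
n ≥ 26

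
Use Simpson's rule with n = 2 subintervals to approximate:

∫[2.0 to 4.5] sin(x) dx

f(x) = sin(x)
a = 2.0, b = 4.5, n = 2
h = (b - a)/n = 1.250000

Simpson's rule: (h/3)[f(x₀) + 4f(x₁) + 2f(x₂) + ... + f(xₙ)]

x_0 = 2.0000, f(x_0) = 0.909297, coefficient = 1
x_1 = 3.2500, f(x_1) = -0.108195, coefficient = 4
x_2 = 4.5000, f(x_2) = -0.977530, coefficient = 1

I ≈ (1.250000/3) × -0.501013 = -0.208756
Exact value: -0.205351
Error: 0.003404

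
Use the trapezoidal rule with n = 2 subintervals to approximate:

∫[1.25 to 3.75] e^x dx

f(x) = e^x
a = 1.25, b = 3.75, n = 2
h = (b - a)/n = 1.250000

Trapezoidal rule: (h/2)[f(x₀) + 2f(x₁) + 2f(x₂) + ... + f(xₙ)]

x_0 = 1.2500, f(x_0) = 3.490343, coefficient = 1
x_1 = 2.5000, f(x_1) = 12.182494, coefficient = 2
x_2 = 3.7500, f(x_2) = 42.521082, coefficient = 1

I ≈ (1.250000/2) × 70.376413 = 43.985258
Exact value: 39.030739
Error: 4.954519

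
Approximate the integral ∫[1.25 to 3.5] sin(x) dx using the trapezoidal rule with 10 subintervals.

f(x) = sin(x)
a = 1.25, b = 3.5, n = 10
h = (b - a)/n = 0.225000

Trapezoidal rule: (h/2)[f(x₀) + 2f(x₁) + 2f(x₂) + ... + f(xₙ)]

x_0 = 1.2500, f(x_0) = 0.948985, coefficient = 1
x_1 = 1.4750, f(x_1) = 0.995415, coefficient = 2
x_2 = 1.7000, f(x_2) = 0.991665, coefficient = 2
x_3 = 1.9250, f(x_3) = 0.937923, coefficient = 2
x_4 = 2.1500, f(x_4) = 0.836899, coefficient = 2
x_5 = 2.3750, f(x_5) = 0.693685, coefficient = 2
x_6 = 2.6000, f(x_6) = 0.515501, coefficient = 2
x_7 = 2.8250, f(x_7) = 0.311330, coefficient = 2
x_8 = 3.0500, f(x_8) = 0.091465, coefficient = 2
x_9 = 3.2750, f(x_9) = -0.133012, coefficient = 2
x_10 = 3.5000, f(x_10) = -0.350783, coefficient = 1

I ≈ (0.225000/2) × 11.079944 = 1.246494
Exact value: 1.251779
Error: 0.005285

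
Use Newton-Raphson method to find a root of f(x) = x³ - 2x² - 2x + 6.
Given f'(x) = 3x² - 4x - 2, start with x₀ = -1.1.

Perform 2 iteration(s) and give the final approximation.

f(x) = x³ - 2x² - 2x + 6
f'(x) = 3x² - 4x - 2
x₀ = -1.1

Newton-Raphson formula: x_{n+1} = x_n - f(x_n)/f'(x_n)

Iteration 1:
  f(-1.100000) = 4.449000
  f'(-1.100000) = 6.030000
  x_1 = -1.100000 - 4.449000/6.030000 = -1.837811
Iteration 2:
  f(-1.837811) = -3.286773
  f'(-1.837811) = 15.483891
  x_2 = -1.837811 - (-3.286773)/15.483891 = -1.625540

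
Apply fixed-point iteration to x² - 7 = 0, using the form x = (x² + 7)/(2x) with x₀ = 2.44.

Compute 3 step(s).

Equation: x² - 7 = 0
Fixed-point form: x = (x² + 7)/(2x)
x₀ = 2.44

x_1 = g(2.440000) = 2.654426
x_2 = g(2.654426) = 2.645765
x_3 = g(2.645765) = 2.645751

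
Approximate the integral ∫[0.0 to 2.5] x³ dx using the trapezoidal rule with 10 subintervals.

f(x) = x³
a = 0.0, b = 2.5, n = 10
h = (b - a)/n = 0.250000

Trapezoidal rule: (h/2)[f(x₀) + 2f(x₁) + 2f(x₂) + ... + f(xₙ)]

x_0 = 0.0000, f(x_0) = 0.000000, coefficient = 1
x_1 = 0.2500, f(x_1) = 0.015625, coefficient = 2
x_2 = 0.5000, f(x_2) = 0.125000, coefficient = 2
x_3 = 0.7500, f(x_3) = 0.421875, coefficient = 2
x_4 = 1.0000, f(x_4) = 1.000000, coefficient = 2
x_5 = 1.2500, f(x_5) = 1.953125, coefficient = 2
x_6 = 1.5000, f(x_6) = 3.375000, coefficient = 2
x_7 = 1.7500, f(x_7) = 5.359375, coefficient = 2
x_8 = 2.0000, f(x_8) = 8.000000, coefficient = 2
x_9 = 2.2500, f(x_9) = 11.390625, coefficient = 2
x_10 = 2.5000, f(x_10) = 15.625000, coefficient = 1

I ≈ (0.250000/2) × 78.906250 = 9.863281
Exact value: 9.765625
Error: 0.097656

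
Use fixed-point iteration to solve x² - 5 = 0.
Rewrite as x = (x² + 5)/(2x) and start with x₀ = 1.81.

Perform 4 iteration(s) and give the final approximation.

Equation: x² - 5 = 0
Fixed-point form: x = (x² + 5)/(2x)
x₀ = 1.81

x_1 = g(1.810000) = 2.286215
x_2 = g(2.286215) = 2.236618
x_3 = g(2.236618) = 2.236068
x_4 = g(2.236068) = 2.236068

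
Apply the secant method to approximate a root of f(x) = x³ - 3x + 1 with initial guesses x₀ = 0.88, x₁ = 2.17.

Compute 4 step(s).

f(x) = x³ - 3x + 1
x₀ = 0.88, x₁ = 2.17

Secant formula: x_{n+1} = x_n - f(x_n)(x_n - x_{n-1})/(f(x_n) - f(x_{n-1}))

Iteration 1:
  f(0.880000) = -0.958528
  f(2.170000) = 4.708313
  x_2 = 2.170000 - 4.708313×(2.170000 - 0.880000)/(4.708313 - (-0.958528))
       = 1.098199
Iteration 2:
  f(2.170000) = 4.708313
  f(1.098199) = -0.970124
  x_3 = 1.098199 - (-0.970124)×(1.098199 - 2.170000)/(-0.970124 - 4.708313)
       = 1.281309
Iteration 3:
  f(1.098199) = -0.970124
  f(1.281309) = -0.740333
  x_4 = 1.281309 - (-0.740333)×(1.281309 - 1.098199)/(-0.740333 - (-0.970124))
       = 1.871250
Iteration 4:
  f(1.281309) = -0.740333
  f(1.871250) = 1.938575
  x_5 = 1.871250 - 1.938575×(1.871250 - 1.281309)/(1.938575 - (-0.740333))
       = 1.444343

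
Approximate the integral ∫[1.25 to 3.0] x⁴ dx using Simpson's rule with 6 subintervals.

f(x) = x⁴
a = 1.25, b = 3.0, n = 6
h = (b - a)/n = 0.291667

Simpson's rule: (h/3)[f(x₀) + 4f(x₁) + 2f(x₂) + ... + f(xₙ)]

x_0 = 1.2500, f(x_0) = 2.441406, coefficient = 1
x_1 = 1.5417, f(x_1) = 5.648875, coefficient = 4
x_2 = 1.8333, f(x_2) = 11.297068, coefficient = 2
x_3 = 2.1250, f(x_3) = 20.390869, coefficient = 4
x_4 = 2.4167, f(x_4) = 34.108845, coefficient = 2
x_5 = 2.7083, f(x_5) = 53.803244, coefficient = 4
x_6 = 3.0000, f(x_6) = 81.000000, coefficient = 1

I ≈ (0.291667/3) × 493.625181 = 47.991337
Exact value: 47.989648
Error: 0.001689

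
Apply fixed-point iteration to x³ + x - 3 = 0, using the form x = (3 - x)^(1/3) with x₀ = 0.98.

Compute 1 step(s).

Equation: x³ + x - 3 = 0
Fixed-point form: x = (3 - x)^(1/3)
x₀ = 0.98

x_1 = g(0.980000) = 1.264107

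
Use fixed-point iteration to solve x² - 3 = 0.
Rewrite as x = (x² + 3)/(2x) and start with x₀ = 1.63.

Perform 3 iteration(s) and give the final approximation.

Equation: x² - 3 = 0
Fixed-point form: x = (x² + 3)/(2x)
x₀ = 1.63

x_1 = g(1.630000) = 1.735245
x_2 = g(1.735245) = 1.732054
x_3 = g(1.732054) = 1.732051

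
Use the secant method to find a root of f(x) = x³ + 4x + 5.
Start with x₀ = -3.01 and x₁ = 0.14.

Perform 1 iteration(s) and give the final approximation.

f(x) = x³ + 4x + 5
x₀ = -3.01, x₁ = 0.14

Secant formula: x_{n+1} = x_n - f(x_n)(x_n - x_{n-1})/(f(x_n) - f(x_{n-1}))

Iteration 1:
  f(-3.010000) = -34.310901
  f(0.140000) = 5.562744
  x_2 = 0.140000 - 5.562744×(0.140000 - (-3.010000))/(5.562744 - (-34.310901))
       = -0.299454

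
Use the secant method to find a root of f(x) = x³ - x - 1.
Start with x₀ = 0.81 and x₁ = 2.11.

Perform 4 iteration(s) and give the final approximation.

f(x) = x³ - x - 1
x₀ = 0.81, x₁ = 2.11

Secant formula: x_{n+1} = x_n - f(x_n)(x_n - x_{n-1})/(f(x_n) - f(x_{n-1}))

Iteration 1:
  f(0.810000) = -1.278559
  f(2.110000) = 6.283931
  x_2 = 2.110000 - 6.283931×(2.110000 - 0.810000)/(6.283931 - (-1.278559))
       = 1.029786
Iteration 2:
  f(2.110000) = 6.283931
  f(1.029786) = -0.937741
  x_3 = 1.029786 - (-0.937741)×(1.029786 - 2.110000)/(-0.937741 - 6.283931)
       = 1.170052
Iteration 3:
  f(1.029786) = -0.937741
  f(1.170052) = -0.568224
  x_4 = 1.170052 - (-0.568224)×(1.170052 - 1.029786)/(-0.568224 - (-0.937741))
       = 1.385748
Iteration 4:
  f(1.170052) = -0.568224
  f(1.385748) = 0.275299
  x_5 = 1.385748 - 0.275299×(1.385748 - 1.170052)/(0.275299 - (-0.568224))
       = 1.315352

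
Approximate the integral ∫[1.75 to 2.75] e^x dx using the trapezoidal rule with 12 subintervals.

f(x) = e^x
a = 1.75, b = 2.75, n = 12
h = (b - a)/n = 0.083333

Trapezoidal rule: (h/2)[f(x₀) + 2f(x₁) + 2f(x₂) + ... + f(xₙ)]

x_0 = 1.7500, f(x_0) = 5.754603, coefficient = 1
x_1 = 1.8333, f(x_1) = 6.254701, coefficient = 2
x_2 = 1.9167, f(x_2) = 6.798260, coefficient = 2
x_3 = 2.0000, f(x_3) = 7.389056, coefficient = 2
x_4 = 2.0833, f(x_4) = 8.031195, coefficient = 2
x_5 = 2.1667, f(x_5) = 8.729138, coefficient = 2
x_6 = 2.2500, f(x_6) = 9.487736, coefficient = 2
x_7 = 2.3333, f(x_7) = 10.312259, coefficient = 2
x_8 = 2.4167, f(x_8) = 11.208436, coefficient = 2
x_9 = 2.5000, f(x_9) = 12.182494, coefficient = 2
x_10 = 2.5833, f(x_10) = 13.241202, coefficient = 2
x_11 = 2.6667, f(x_11) = 14.391916, coefficient = 2
x_12 = 2.7500, f(x_12) = 15.642632, coefficient = 1

I ≈ (0.083333/2) × 237.450019 = 9.893751
Exact value: 9.888029
Error: 0.005722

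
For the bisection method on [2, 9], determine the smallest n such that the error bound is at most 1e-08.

We need (b-a)/2^n ≤ 1e-08
(9 - 2)/2^n ≤ 1e-08
7/2^n ≤ 1e-08
2^n ≥ 700000000
n ≥ log₂(700000000) = 29.38
n ≥ 30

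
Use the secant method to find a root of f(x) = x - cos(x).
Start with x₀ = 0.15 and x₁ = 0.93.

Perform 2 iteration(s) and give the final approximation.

f(x) = x - cos(x)
x₀ = 0.15, x₁ = 0.93

Secant formula: x_{n+1} = x_n - f(x_n)(x_n - x_{n-1})/(f(x_n) - f(x_{n-1}))

Iteration 1:
  f(0.150000) = -0.838771
  f(0.930000) = 0.332166
  x_2 = 0.930000 - 0.332166×(0.930000 - 0.150000)/(0.332166 - (-0.838771))
       = 0.708733
Iteration 2:
  f(0.930000) = 0.332166
  f(0.708733) = -0.050454
  x_3 = 0.708733 - (-0.050454)×(0.708733 - 0.930000)/(-0.050454 - 0.332166)
       = 0.737910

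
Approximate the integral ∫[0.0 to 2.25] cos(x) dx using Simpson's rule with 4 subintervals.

f(x) = cos(x)
a = 0.0, b = 2.25, n = 4
h = (b - a)/n = 0.562500

Simpson's rule: (h/3)[f(x₀) + 4f(x₁) + 2f(x₂) + ... + f(xₙ)]

x_0 = 0.0000, f(x_0) = 1.000000, coefficient = 1
x_1 = 0.5625, f(x_1) = 0.845924, coefficient = 4
x_2 = 1.1250, f(x_2) = 0.431177, coefficient = 2
x_3 = 1.6875, f(x_3) = -0.116439, coefficient = 4
x_4 = 2.2500, f(x_4) = -0.628174, coefficient = 1

I ≈ (0.562500/3) × 4.152122 = 0.778523
Exact value: 0.778073
Error: 0.000450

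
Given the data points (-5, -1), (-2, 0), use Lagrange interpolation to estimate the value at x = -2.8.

Lagrange interpolation formula:
P(x) = Σ yᵢ × Lᵢ(x)
where Lᵢ(x) = Π_{j≠i} (x - xⱼ)/(xᵢ - xⱼ)

L_0(-2.8) = (-2.8 - (-2))/(-5 - (-2)) = 0.266667
L_1(-2.8) = (-2.8 - (-5))/(-2 - (-5)) = 0.733333

P(-2.8) = (-1)×L_0(-2.8) + 0×L_1(-2.8)
P(-2.8) = -0.266667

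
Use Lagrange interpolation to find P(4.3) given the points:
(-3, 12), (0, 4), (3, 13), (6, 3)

Lagrange interpolation formula:
P(x) = Σ yᵢ × Lᵢ(x)
where Lᵢ(x) = Π_{j≠i} (x - xⱼ)/(xᵢ - xⱼ)

L_0(4.3) = (4.3 - 0)/(-3 - 0) × (4.3 - 3)/(-3 - 3) × (4.3 - 6)/(-3 - 6) = 0.058660
L_1(4.3) = (4.3 - (-3))/(0 - (-3)) × (4.3 - 3)/(0 - 3) × (4.3 - 6)/(0 - 6) = -0.298759
L_2(4.3) = (4.3 - (-3))/(3 - (-3)) × (4.3 - 0)/(3 - 0) × (4.3 - 6)/(3 - 6) = 0.988204
L_3(4.3) = (4.3 - (-3))/(6 - (-3)) × (4.3 - 0)/(6 - 0) × (4.3 - 3)/(6 - 3) = 0.251895

P(4.3) = 12×L_0(4.3) + 4×L_1(4.3) + 13×L_2(4.3) + 3×L_3(4.3)
P(4.3) = 13.111222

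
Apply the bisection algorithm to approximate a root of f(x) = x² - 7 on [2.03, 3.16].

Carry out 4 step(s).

f(x) = x² - 7
Initial interval: [2.03, 3.16]

Iteration 1:
  c_1 = (2.030000 + 3.160000)/2 = 2.595000
  f(c_1) = f(2.595000) = -0.265975
  f(a) × f(c) ≥ 0, new interval: [2.595000, 3.160000]
Iteration 2:
  c_2 = (2.595000 + 3.160000)/2 = 2.877500
  f(c_2) = f(2.877500) = 1.280006
  f(a) × f(c) < 0, new interval: [2.595000, 2.877500]
Iteration 3:
  c_3 = (2.595000 + 2.877500)/2 = 2.736250
  f(c_3) = f(2.736250) = 0.487064
  f(a) × f(c) < 0, new interval: [2.595000, 2.736250]
Iteration 4:
  c_4 = (2.595000 + 2.736250)/2 = 2.665625
  f(c_4) = f(2.665625) = 0.105557
  f(a) × f(c) < 0, new interval: [2.595000, 2.665625]

After 4 iteration(s), the approximation is c_4 = 2.665625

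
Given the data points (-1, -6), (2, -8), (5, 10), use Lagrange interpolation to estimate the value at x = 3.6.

Lagrange interpolation formula:
P(x) = Σ yᵢ × Lᵢ(x)
where Lᵢ(x) = Π_{j≠i} (x - xⱼ)/(xᵢ - xⱼ)

L_0(3.6) = (3.6 - 2)/(-1 - 2) × (3.6 - 5)/(-1 - 5) = -0.124444
L_1(3.6) = (3.6 - (-1))/(2 - (-1)) × (3.6 - 5)/(2 - 5) = 0.715556
L_2(3.6) = (3.6 - (-1))/(5 - (-1)) × (3.6 - 2)/(5 - 2) = 0.408889

P(3.6) = (-6)×L_0(3.6) + (-8)×L_1(3.6) + 10×L_2(3.6)
P(3.6) = -0.888889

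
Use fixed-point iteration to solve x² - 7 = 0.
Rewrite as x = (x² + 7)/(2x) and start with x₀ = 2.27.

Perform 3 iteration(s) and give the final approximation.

Equation: x² - 7 = 0
Fixed-point form: x = (x² + 7)/(2x)
x₀ = 2.27

x_1 = g(2.270000) = 2.676850
x_2 = g(2.676850) = 2.645932
x_3 = g(2.645932) = 2.645751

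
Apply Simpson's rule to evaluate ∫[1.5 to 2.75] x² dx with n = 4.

f(x) = x²
a = 1.5, b = 2.75, n = 4
h = (b - a)/n = 0.312500

Simpson's rule: (h/3)[f(x₀) + 4f(x₁) + 2f(x₂) + ... + f(xₙ)]

x_0 = 1.5000, f(x_0) = 2.250000, coefficient = 1
x_1 = 1.8125, f(x_1) = 3.285156, coefficient = 4
x_2 = 2.1250, f(x_2) = 4.515625, coefficient = 2
x_3 = 2.4375, f(x_3) = 5.941406, coefficient = 4
x_4 = 2.7500, f(x_4) = 7.562500, coefficient = 1

I ≈ (0.312500/3) × 55.750000 = 5.807292
Exact value: 5.807292
Error: 0.000000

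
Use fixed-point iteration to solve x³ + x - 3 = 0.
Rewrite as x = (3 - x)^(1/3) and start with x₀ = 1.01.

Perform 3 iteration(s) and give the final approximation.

Equation: x³ + x - 3 = 0
Fixed-point form: x = (3 - x)^(1/3)
x₀ = 1.01

x_1 = g(1.010000) = 1.257818
x_2 = g(1.257818) = 1.203274
x_3 = g(1.203274) = 1.215702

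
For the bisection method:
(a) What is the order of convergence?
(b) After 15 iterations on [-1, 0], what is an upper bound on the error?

(a) Bisection has linear (order 1) convergence; the error is halved each step.

(b) Error bound = (b-a)/2^n = (0 - (-1))/2^{15}
    = 1/2^{15}

(a) 1 (linear); (b) error ≤ 3.05e-05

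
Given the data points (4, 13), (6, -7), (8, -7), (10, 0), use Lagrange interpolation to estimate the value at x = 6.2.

Lagrange interpolation formula:
P(x) = Σ yᵢ × Lᵢ(x)
where Lᵢ(x) = Π_{j≠i} (x - xⱼ)/(xᵢ - xⱼ)

L_0(6.2) = (6.2 - 6)/(4 - 6) × (6.2 - 8)/(4 - 8) × (6.2 - 10)/(4 - 10) = -0.028500
L_1(6.2) = (6.2 - 4)/(6 - 4) × (6.2 - 8)/(6 - 8) × (6.2 - 10)/(6 - 10) = 0.940500
L_2(6.2) = (6.2 - 4)/(8 - 4) × (6.2 - 6)/(8 - 6) × (6.2 - 10)/(8 - 10) = 0.104500
L_3(6.2) = (6.2 - 4)/(10 - 4) × (6.2 - 6)/(10 - 6) × (6.2 - 8)/(10 - 8) = -0.016500

P(6.2) = 13×L_0(6.2) + (-7)×L_1(6.2) + (-7)×L_2(6.2) + 0×L_3(6.2)
P(6.2) = -7.685500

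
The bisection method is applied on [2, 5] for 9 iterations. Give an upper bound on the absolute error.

Bisection error bound: |error| ≤ (b-a)/2^n
|error| ≤ (5 - 2)/2^9 = 3/2^9
|error| ≤ 0.0058593750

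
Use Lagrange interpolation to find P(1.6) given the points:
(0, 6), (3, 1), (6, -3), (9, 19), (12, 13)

Lagrange interpolation formula:
P(x) = Σ yᵢ × Lᵢ(x)
where Lᵢ(x) = Π_{j≠i} (x - xⱼ)/(xᵢ - xⱼ)

L_0(1.6) = (1.6 - 3)/(0 - 3) × (1.6 - 6)/(0 - 6) × (1.6 - 9)/(0 - 9) × (1.6 - 12)/(0 - 12) = 0.243865
L_1(1.6) = (1.6 - 0)/(3 - 0) × (1.6 - 6)/(3 - 6) × (1.6 - 9)/(3 - 9) × (1.6 - 12)/(3 - 12) = 1.114812
L_2(1.6) = (1.6 - 0)/(6 - 0) × (1.6 - 3)/(6 - 3) × (1.6 - 9)/(6 - 9) × (1.6 - 12)/(6 - 12) = -0.532069
L_3(1.6) = (1.6 - 0)/(9 - 0) × (1.6 - 3)/(9 - 3) × (1.6 - 6)/(9 - 6) × (1.6 - 12)/(9 - 12) = 0.210910
L_4(1.6) = (1.6 - 0)/(12 - 0) × (1.6 - 3)/(12 - 3) × (1.6 - 6)/(12 - 6) × (1.6 - 9)/(12 - 9) = -0.037518

P(1.6) = 6×L_0(1.6) + 1×L_1(1.6) + (-3)×L_2(1.6) + 19×L_3(1.6) + 13×L_4(1.6)
P(1.6) = 7.693774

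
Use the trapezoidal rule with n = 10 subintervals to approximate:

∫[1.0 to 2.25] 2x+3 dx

f(x) = 2x+3
a = 1.0, b = 2.25, n = 10
h = (b - a)/n = 0.125000

Trapezoidal rule: (h/2)[f(x₀) + 2f(x₁) + 2f(x₂) + ... + f(xₙ)]

x_0 = 1.0000, f(x_0) = 5.000000, coefficient = 1
x_1 = 1.1250, f(x_1) = 5.250000, coefficient = 2
x_2 = 1.2500, f(x_2) = 5.500000, coefficient = 2
x_3 = 1.3750, f(x_3) = 5.750000, coefficient = 2
x_4 = 1.5000, f(x_4) = 6.000000, coefficient = 2
x_5 = 1.6250, f(x_5) = 6.250000, coefficient = 2
x_6 = 1.7500, f(x_6) = 6.500000, coefficient = 2
x_7 = 1.8750, f(x_7) = 6.750000, coefficient = 2
x_8 = 2.0000, f(x_8) = 7.000000, coefficient = 2
x_9 = 2.1250, f(x_9) = 7.250000, coefficient = 2
x_10 = 2.2500, f(x_10) = 7.500000, coefficient = 1

I ≈ (0.125000/2) × 125.000000 = 7.812500
Exact value: 7.812500
Error: 0.000000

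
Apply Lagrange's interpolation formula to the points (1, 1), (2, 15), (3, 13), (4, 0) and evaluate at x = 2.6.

Lagrange interpolation formula:
P(x) = Σ yᵢ × Lᵢ(x)
where Lᵢ(x) = Π_{j≠i} (x - xⱼ)/(xᵢ - xⱼ)

L_0(2.6) = (2.6 - 2)/(1 - 2) × (2.6 - 3)/(1 - 3) × (2.6 - 4)/(1 - 4) = -0.056000
L_1(2.6) = (2.6 - 1)/(2 - 1) × (2.6 - 3)/(2 - 3) × (2.6 - 4)/(2 - 4) = 0.448000
L_2(2.6) = (2.6 - 1)/(3 - 1) × (2.6 - 2)/(3 - 2) × (2.6 - 4)/(3 - 4) = 0.672000
L_3(2.6) = (2.6 - 1)/(4 - 1) × (2.6 - 2)/(4 - 2) × (2.6 - 3)/(4 - 3) = -0.064000

P(2.6) = 1×L_0(2.6) + 15×L_1(2.6) + 13×L_2(2.6) + 0×L_3(2.6)
P(2.6) = 15.400000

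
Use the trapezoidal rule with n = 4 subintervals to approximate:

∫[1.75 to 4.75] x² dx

f(x) = x²
a = 1.75, b = 4.75, n = 4
h = (b - a)/n = 0.750000

Trapezoidal rule: (h/2)[f(x₀) + 2f(x₁) + 2f(x₂) + ... + f(xₙ)]

x_0 = 1.7500, f(x_0) = 3.062500, coefficient = 1
x_1 = 2.5000, f(x_1) = 6.250000, coefficient = 2
x_2 = 3.2500, f(x_2) = 10.562500, coefficient = 2
x_3 = 4.0000, f(x_3) = 16.000000, coefficient = 2
x_4 = 4.7500, f(x_4) = 22.562500, coefficient = 1

I ≈ (0.750000/2) × 91.250000 = 34.218750
Exact value: 33.937500
Error: 0.281250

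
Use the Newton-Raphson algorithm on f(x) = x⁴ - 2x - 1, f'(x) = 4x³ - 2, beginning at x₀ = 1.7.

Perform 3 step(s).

f(x) = x⁴ - 2x - 1
f'(x) = 4x³ - 2
x₀ = 1.7

Newton-Raphson formula: x_{n+1} = x_n - f(x_n)/f'(x_n)

Iteration 1:
  f(1.700000) = 3.952100
  f'(1.700000) = 17.652000
  x_1 = 1.700000 - 3.952100/17.652000 = 1.476110
Iteration 2:
  f(1.476110) = 0.795392
  f'(1.476110) = 10.865198
  x_2 = 1.476110 - 0.795392/10.865198 = 1.402905
Iteration 3:
  f(1.402905) = 0.067773
  f'(1.402905) = 9.044464
  x_3 = 1.402905 - 0.067773/9.044464 = 1.395412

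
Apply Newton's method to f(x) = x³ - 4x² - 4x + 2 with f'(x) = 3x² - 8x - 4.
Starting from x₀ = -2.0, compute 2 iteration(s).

f(x) = x³ - 4x² - 4x + 2
f'(x) = 3x² - 8x - 4
x₀ = -2.0

Newton-Raphson formula: x_{n+1} = x_n - f(x_n)/f'(x_n)

Iteration 1:
  f(-2.000000) = -14.000000
  f'(-2.000000) = 24.000000
  x_1 = -2.000000 - (-14.000000)/24.000000 = -1.416667
Iteration 2:
  f(-1.416667) = -3.204282
  f'(-1.416667) = 13.354167
  x_2 = -1.416667 - (-3.204282)/13.354167 = -1.176720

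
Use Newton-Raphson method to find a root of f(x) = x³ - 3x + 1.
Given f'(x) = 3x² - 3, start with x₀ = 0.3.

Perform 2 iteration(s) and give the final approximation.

f(x) = x³ - 3x + 1
f'(x) = 3x² - 3
x₀ = 0.3

Newton-Raphson formula: x_{n+1} = x_n - f(x_n)/f'(x_n)

Iteration 1:
  f(0.300000) = 0.127000
  f'(0.300000) = -2.730000
  x_1 = 0.300000 - 0.127000/(-2.730000) = 0.346520
Iteration 2:
  f(0.346520) = 0.002048
  f'(0.346520) = -2.639771
  x_2 = 0.346520 - 0.002048/(-2.639771) = 0.347296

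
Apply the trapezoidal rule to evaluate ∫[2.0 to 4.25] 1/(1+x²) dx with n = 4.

f(x) = 1/(1+x²)
a = 2.0, b = 4.25, n = 4
h = (b - a)/n = 0.562500

Trapezoidal rule: (h/2)[f(x₀) + 2f(x₁) + 2f(x₂) + ... + f(xₙ)]

x_0 = 2.0000, f(x_0) = 0.200000, coefficient = 1
x_1 = 2.5625, f(x_1) = 0.132163, coefficient = 2
x_2 = 3.1250, f(x_2) = 0.092888, coefficient = 2
x_3 = 3.6875, f(x_3) = 0.068504, coefficient = 2
x_4 = 4.2500, f(x_4) = 0.052459, coefficient = 1

I ≈ (0.562500/2) × 0.839570 = 0.236129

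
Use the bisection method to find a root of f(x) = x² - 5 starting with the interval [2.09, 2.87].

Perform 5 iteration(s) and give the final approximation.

f(x) = x² - 5
Initial interval: [2.09, 2.87]

Iteration 1:
  c_1 = (2.090000 + 2.870000)/2 = 2.480000
  f(c_1) = f(2.480000) = 1.150400
  f(a) × f(c) < 0, new interval: [2.090000, 2.480000]
Iteration 2:
  c_2 = (2.090000 + 2.480000)/2 = 2.285000
  f(c_2) = f(2.285000) = 0.221225
  f(a) × f(c) < 0, new interval: [2.090000, 2.285000]
Iteration 3:
  c_3 = (2.090000 + 2.285000)/2 = 2.187500
  f(c_3) = f(2.187500) = -0.214844
  f(a) × f(c) ≥ 0, new interval: [2.187500, 2.285000]
Iteration 4:
  c_4 = (2.187500 + 2.285000)/2 = 2.236250
  f(c_4) = f(2.236250) = 0.000814
  f(a) × f(c) < 0, new interval: [2.187500, 2.236250]
Iteration 5:
  c_5 = (2.187500 + 2.236250)/2 = 2.211875
  f(c_5) = f(2.211875) = -0.107609
  f(a) × f(c) ≥ 0, new interval: [2.211875, 2.236250]

After 5 iteration(s), the approximation is c_5 = 2.211875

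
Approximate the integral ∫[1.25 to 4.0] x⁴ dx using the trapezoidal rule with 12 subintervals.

f(x) = x⁴
a = 1.25, b = 4.0, n = 12
h = (b - a)/n = 0.229167

Trapezoidal rule: (h/2)[f(x₀) + 2f(x₁) + 2f(x₂) + ... + f(xₙ)]

x_0 = 1.2500, f(x_0) = 2.441406, coefficient = 1
x_1 = 1.4792, f(x_1) = 4.787055, coefficient = 2
x_2 = 1.7083, f(x_2) = 8.517075, coefficient = 2
x_3 = 1.9375, f(x_3) = 14.091812, coefficient = 2
x_4 = 2.1667, f(x_4) = 22.037809, coefficient = 2
x_5 = 2.3958, f(x_5) = 32.947799, coefficient = 2
x_6 = 2.6250, f(x_6) = 47.480713, coefficient = 2
x_7 = 2.8542, f(x_7) = 66.361672, coefficient = 2
x_8 = 3.0833, f(x_8) = 90.381993, coefficient = 2
x_9 = 3.3125, f(x_9) = 120.399185, coefficient = 2
x_10 = 3.5417, f(x_10) = 157.336953, coefficient = 2
x_11 = 3.7708, f(x_11) = 202.185194, coefficient = 2
x_12 = 4.0000, f(x_12) = 256.000000, coefficient = 1

I ≈ (0.229167/2) × 1791.495927 = 205.275575
Exact value: 204.189648
Error: 1.085927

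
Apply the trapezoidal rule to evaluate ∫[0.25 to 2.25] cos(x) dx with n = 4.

f(x) = cos(x)
a = 0.25, b = 2.25, n = 4
h = (b - a)/n = 0.500000

Trapezoidal rule: (h/2)[f(x₀) + 2f(x₁) + 2f(x₂) + ... + f(xₙ)]

x_0 = 0.2500, f(x_0) = 0.968912, coefficient = 1
x_1 = 0.7500, f(x_1) = 0.731689, coefficient = 2
x_2 = 1.2500, f(x_2) = 0.315322, coefficient = 2
x_3 = 1.7500, f(x_3) = -0.178246, coefficient = 2
x_4 = 2.2500, f(x_4) = -0.628174, coefficient = 1

I ≈ (0.500000/2) × 2.078269 = 0.519567
Exact value: 0.530669
Error: 0.011102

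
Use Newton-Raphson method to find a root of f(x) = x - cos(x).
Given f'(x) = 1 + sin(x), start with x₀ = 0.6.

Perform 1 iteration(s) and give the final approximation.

f(x) = x - cos(x)
f'(x) = 1 + sin(x)
x₀ = 0.6

Newton-Raphson formula: x_{n+1} = x_n - f(x_n)/f'(x_n)

Iteration 1:
  f(0.600000) = -0.225336
  f'(0.600000) = 1.564642
  x_1 = 0.600000 - (-0.225336)/1.564642 = 0.744017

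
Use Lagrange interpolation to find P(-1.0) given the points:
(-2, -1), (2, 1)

Lagrange interpolation formula:
P(x) = Σ yᵢ × Lᵢ(x)
where Lᵢ(x) = Π_{j≠i} (x - xⱼ)/(xᵢ - xⱼ)

L_0(-1.0) = (-1.0 - 2)/(-2 - 2) = 0.750000
L_1(-1.0) = (-1.0 - (-2))/(2 - (-2)) = 0.250000

P(-1.0) = (-1)×L_0(-1.0) + 1×L_1(-1.0)
P(-1.0) = -0.500000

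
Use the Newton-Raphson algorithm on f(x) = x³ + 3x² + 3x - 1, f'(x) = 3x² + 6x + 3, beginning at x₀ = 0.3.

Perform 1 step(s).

f(x) = x³ + 3x² + 3x - 1
f'(x) = 3x² + 6x + 3
x₀ = 0.3

Newton-Raphson formula: x_{n+1} = x_n - f(x_n)/f'(x_n)

Iteration 1:
  f(0.300000) = 0.197000
  f'(0.300000) = 5.070000
  x_1 = 0.300000 - 0.197000/5.070000 = 0.261144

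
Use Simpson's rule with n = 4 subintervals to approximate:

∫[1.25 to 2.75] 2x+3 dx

f(x) = 2x+3
a = 1.25, b = 2.75, n = 4
h = (b - a)/n = 0.375000

Simpson's rule: (h/3)[f(x₀) + 4f(x₁) + 2f(x₂) + ... + f(xₙ)]

x_0 = 1.2500, f(x_0) = 5.500000, coefficient = 1
x_1 = 1.6250, f(x_1) = 6.250000, coefficient = 4
x_2 = 2.0000, f(x_2) = 7.000000, coefficient = 2
x_3 = 2.3750, f(x_3) = 7.750000, coefficient = 4
x_4 = 2.7500, f(x_4) = 8.500000, coefficient = 1

I ≈ (0.375000/3) × 84.000000 = 10.500000
Exact value: 10.500000
Error: 0.000000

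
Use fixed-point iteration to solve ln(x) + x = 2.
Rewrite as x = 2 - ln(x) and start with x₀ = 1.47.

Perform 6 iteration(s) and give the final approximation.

Equation: ln(x) + x = 2
Fixed-point form: x = 2 - ln(x)
x₀ = 1.47

x_1 = g(1.470000) = 1.614738
x_2 = g(1.614738) = 1.520828
x_3 = g(1.520828) = 1.580745
x_4 = g(1.580745) = 1.542104
x_5 = g(1.542104) = 1.566853
x_6 = g(1.566853) = 1.550931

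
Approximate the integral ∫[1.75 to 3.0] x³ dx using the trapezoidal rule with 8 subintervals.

f(x) = x³
a = 1.75, b = 3.0, n = 8
h = (b - a)/n = 0.156250

Trapezoidal rule: (h/2)[f(x₀) + 2f(x₁) + 2f(x₂) + ... + f(xₙ)]

x_0 = 1.7500, f(x_0) = 5.359375, coefficient = 1
x_1 = 1.9062, f(x_1) = 6.926910, coefficient = 2
x_2 = 2.0625, f(x_2) = 8.773682, coefficient = 2
x_3 = 2.2188, f(x_3) = 10.922577, coefficient = 2
x_4 = 2.3750, f(x_4) = 13.396484, coefficient = 2
x_5 = 2.5312, f(x_5) = 16.218292, coefficient = 2
x_6 = 2.6875, f(x_6) = 19.410889, coefficient = 2
x_7 = 2.8438, f(x_7) = 22.997162, coefficient = 2
x_8 = 3.0000, f(x_8) = 27.000000, coefficient = 1

I ≈ (0.156250/2) × 229.651367 = 17.941513
Exact value: 17.905273
Error: 0.036240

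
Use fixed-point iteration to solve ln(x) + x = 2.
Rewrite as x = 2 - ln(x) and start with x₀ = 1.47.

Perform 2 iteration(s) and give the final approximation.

Equation: ln(x) + x = 2
Fixed-point form: x = 2 - ln(x)
x₀ = 1.47

x_1 = g(1.470000) = 1.614738
x_2 = g(1.614738) = 1.520828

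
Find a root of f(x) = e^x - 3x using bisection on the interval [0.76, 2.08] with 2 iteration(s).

f(x) = e^x - 3x
Initial interval: [0.76, 2.08]

Iteration 1:
  c_1 = (0.760000 + 2.080000)/2 = 1.420000
  f(c_1) = f(1.420000) = -0.122880
  f(a) × f(c) ≥ 0, new interval: [1.420000, 2.080000]
Iteration 2:
  c_2 = (1.420000 + 2.080000)/2 = 1.750000
  f(c_2) = f(1.750000) = 0.504603
  f(a) × f(c) < 0, new interval: [1.420000, 1.750000]

After 2 iteration(s), the approximation is c_2 = 1.750000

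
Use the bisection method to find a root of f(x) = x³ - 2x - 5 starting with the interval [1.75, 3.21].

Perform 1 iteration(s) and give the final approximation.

f(x) = x³ - 2x - 5
Initial interval: [1.75, 3.21]

Iteration 1:
  c_1 = (1.750000 + 3.210000)/2 = 2.480000
  f(c_1) = f(2.480000) = 5.292992
  f(a) × f(c) < 0, new interval: [1.750000, 2.480000]

After 1 iteration(s), the approximation is c_1 = 2.480000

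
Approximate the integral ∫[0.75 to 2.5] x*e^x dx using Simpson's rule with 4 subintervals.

f(x) = x*e^x
a = 0.75, b = 2.5, n = 4
h = (b - a)/n = 0.437500

Simpson's rule: (h/3)[f(x₀) + 4f(x₁) + 2f(x₂) + ... + f(xₙ)]

x_0 = 0.7500, f(x_0) = 1.587750, coefficient = 1
x_1 = 1.1875, f(x_1) = 3.893663, coefficient = 4
x_2 = 1.6250, f(x_2) = 8.252431, coefficient = 2
x_3 = 2.0625, f(x_3) = 16.222819, coefficient = 4
x_4 = 2.5000, f(x_4) = 30.456235, coefficient = 1

I ≈ (0.437500/3) × 129.014774 = 18.814654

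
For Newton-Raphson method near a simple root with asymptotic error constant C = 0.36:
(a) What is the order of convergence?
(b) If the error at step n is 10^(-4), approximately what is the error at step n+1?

(a) Newton-Raphson has quadratic (order 2) convergence near simple roots.
    This means |e_{n+1}| ≈ C|e_n|².

(b) With |e_n| = 10^(-4) and C = 0.36:
    |e_{n+1}| ≈ 0.36 × (10^(-4))² = 0.36 × 10^(-8)

(a) 2 (quadratic); (b) |e_{n+1}| ≈ 3.600e-09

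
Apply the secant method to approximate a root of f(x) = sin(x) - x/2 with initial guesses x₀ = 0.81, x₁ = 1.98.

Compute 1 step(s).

f(x) = sin(x) - x/2
x₀ = 0.81, x₁ = 1.98

Secant formula: x_{n+1} = x_n - f(x_n)(x_n - x_{n-1})/(f(x_n) - f(x_{n-1}))

Iteration 1:
  f(0.810000) = 0.319287
  f(1.980000) = -0.072562
  x_2 = 1.980000 - (-0.072562)×(1.980000 - 0.810000)/(-0.072562 - 0.319287)
       = 1.763341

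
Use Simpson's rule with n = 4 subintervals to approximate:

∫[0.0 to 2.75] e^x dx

f(x) = e^x
a = 0.0, b = 2.75, n = 4
h = (b - a)/n = 0.687500

Simpson's rule: (h/3)[f(x₀) + 4f(x₁) + 2f(x₂) + ... + f(xₙ)]

x_0 = 0.0000, f(x_0) = 1.000000, coefficient = 1
x_1 = 0.6875, f(x_1) = 1.988737, coefficient = 4
x_2 = 1.3750, f(x_2) = 3.955077, coefficient = 2
x_3 = 2.0625, f(x_3) = 7.865609, coefficient = 4
x_4 = 2.7500, f(x_4) = 15.642632, coefficient = 1

I ≈ (0.687500/3) × 63.970172 = 14.659831
Exact value: 14.642632
Error: 0.017199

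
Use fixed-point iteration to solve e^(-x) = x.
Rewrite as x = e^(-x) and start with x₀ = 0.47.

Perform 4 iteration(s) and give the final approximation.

Equation: e^(-x) = x
Fixed-point form: x = e^(-x)
x₀ = 0.47

x_1 = g(0.470000) = 0.625002
x_2 = g(0.625002) = 0.535260
x_3 = g(0.535260) = 0.585517
x_4 = g(0.585517) = 0.556818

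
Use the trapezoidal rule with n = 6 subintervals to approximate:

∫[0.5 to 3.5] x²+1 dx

f(x) = x²+1
a = 0.5, b = 3.5, n = 6
h = (b - a)/n = 0.500000

Trapezoidal rule: (h/2)[f(x₀) + 2f(x₁) + 2f(x₂) + ... + f(xₙ)]

x_0 = 0.5000, f(x_0) = 1.250000, coefficient = 1
x_1 = 1.0000, f(x_1) = 2.000000, coefficient = 2
x_2 = 1.5000, f(x_2) = 3.250000, coefficient = 2
x_3 = 2.0000, f(x_3) = 5.000000, coefficient = 2
x_4 = 2.5000, f(x_4) = 7.250000, coefficient = 2
x_5 = 3.0000, f(x_5) = 10.000000, coefficient = 2
x_6 = 3.5000, f(x_6) = 13.250000, coefficient = 1

I ≈ (0.500000/2) × 69.500000 = 17.375000
Exact value: 17.250000
Error: 0.125000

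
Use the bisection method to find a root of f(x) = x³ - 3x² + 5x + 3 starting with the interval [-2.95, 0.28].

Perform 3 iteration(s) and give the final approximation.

f(x) = x³ - 3x² + 5x + 3
Initial interval: [-2.95, 0.28]

Iteration 1:
  c_1 = (-2.950000 + 0.280000)/2 = -1.335000
  f(c_1) = f(-1.335000) = -11.400945
  f(a) × f(c) ≥ 0, new interval: [-1.335000, 0.280000]
Iteration 2:
  c_2 = (-1.335000 + 0.280000)/2 = -0.527500
  f(c_2) = f(-0.527500) = -0.619049
  f(a) × f(c) ≥ 0, new interval: [-0.527500, 0.280000]
Iteration 3:
  c_3 = (-0.527500 + 0.280000)/2 = -0.123750
  f(c_3) = f(-0.123750) = 2.333413
  f(a) × f(c) < 0, new interval: [-0.527500, -0.123750]

After 3 iteration(s), the approximation is c_3 = -0.123750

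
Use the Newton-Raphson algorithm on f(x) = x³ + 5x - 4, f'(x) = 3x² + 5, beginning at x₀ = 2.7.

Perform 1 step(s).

f(x) = x³ + 5x - 4
f'(x) = 3x² + 5
x₀ = 2.7

Newton-Raphson formula: x_{n+1} = x_n - f(x_n)/f'(x_n)

Iteration 1:
  f(2.700000) = 29.183000
  f'(2.700000) = 26.870000
  x_1 = 2.700000 - 29.183000/26.870000 = 1.613919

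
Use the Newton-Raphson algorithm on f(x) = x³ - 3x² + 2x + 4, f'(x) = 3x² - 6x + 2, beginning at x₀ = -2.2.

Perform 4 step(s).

f(x) = x³ - 3x² + 2x + 4
f'(x) = 3x² - 6x + 2
x₀ = -2.2

Newton-Raphson formula: x_{n+1} = x_n - f(x_n)/f'(x_n)

Iteration 1:
  f(-2.200000) = -25.568000
  f'(-2.200000) = 29.720000
  x_1 = -2.200000 - (-25.568000)/29.720000 = -1.339704
Iteration 2:
  f(-1.339704) = -6.468337
  f'(-1.339704) = 15.422643
  x_2 = -1.339704 - (-6.468337)/15.422643 = -0.920299
Iteration 3:
  f(-0.920299) = -1.160893
  f'(-0.920299) = 10.062641
  x_3 = -0.920299 - (-1.160893)/10.062641 = -0.804932
Iteration 4:
  f(-0.804932) = -0.075139
  f'(-0.804932) = 8.773339
  x_4 = -0.804932 - (-0.075139)/8.773339 = -0.796368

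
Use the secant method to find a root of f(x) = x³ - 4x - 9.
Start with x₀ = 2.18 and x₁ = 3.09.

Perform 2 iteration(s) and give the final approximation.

f(x) = x³ - 4x - 9
x₀ = 2.18, x₁ = 3.09

Secant formula: x_{n+1} = x_n - f(x_n)(x_n - x_{n-1})/(f(x_n) - f(x_{n-1}))

Iteration 1:
  f(2.180000) = -7.359768
  f(3.090000) = 8.143629
  x_2 = 3.090000 - 8.143629×(3.090000 - 2.180000)/(8.143629 - (-7.359768))
       = 2.611995
Iteration 2:
  f(3.090000) = 8.143629
  f(2.611995) = -1.627599
  x_3 = 2.611995 - (-1.627599)×(2.611995 - 3.090000)/(-1.627599 - 8.143629)
       = 2.691616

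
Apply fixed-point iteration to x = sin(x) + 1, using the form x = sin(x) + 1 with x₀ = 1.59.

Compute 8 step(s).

Equation: x = sin(x) + 1
Fixed-point form: x = sin(x) + 1
x₀ = 1.59

x_1 = g(1.590000) = 1.999816
x_2 = g(1.999816) = 1.909374
x_3 = g(1.909374) = 1.943228
x_4 = g(1.943228) = 1.931445
x_5 = g(1.931445) = 1.935668
x_6 = g(1.935668) = 1.934170
x_7 = g(1.934170) = 1.934703
x_8 = g(1.934703) = 1.934513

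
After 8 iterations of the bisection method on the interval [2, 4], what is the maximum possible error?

Bisection error bound: |error| ≤ (b-a)/2^n
|error| ≤ (4 - 2)/2^8 = 2/2^8
|error| ≤ 0.0078125000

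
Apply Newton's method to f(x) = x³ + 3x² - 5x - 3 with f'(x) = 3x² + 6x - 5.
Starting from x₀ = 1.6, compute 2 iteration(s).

f(x) = x³ + 3x² - 5x - 3
f'(x) = 3x² + 6x - 5
x₀ = 1.6

Newton-Raphson formula: x_{n+1} = x_n - f(x_n)/f'(x_n)

Iteration 1:
  f(1.600000) = 0.776000
  f'(1.600000) = 12.280000
  x_1 = 1.600000 - 0.776000/12.280000 = 1.536808
Iteration 2:
  f(1.536808) = 0.030895
  f'(1.536808) = 11.306182
  x_2 = 1.536808 - 0.030895/11.306182 = 1.534075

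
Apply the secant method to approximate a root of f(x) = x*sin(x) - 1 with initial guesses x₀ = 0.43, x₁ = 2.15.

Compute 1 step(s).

f(x) = x*sin(x) - 1
x₀ = 0.43, x₁ = 2.15

Secant formula: x_{n+1} = x_n - f(x_n)(x_n - x_{n-1})/(f(x_n) - f(x_{n-1}))

Iteration 1:
  f(0.430000) = -0.820746
  f(2.150000) = 0.799332
  x_2 = 2.150000 - 0.799332×(2.150000 - 0.430000)/(0.799332 - (-0.820746))
       = 1.301367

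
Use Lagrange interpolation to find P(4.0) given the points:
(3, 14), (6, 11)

Lagrange interpolation formula:
P(x) = Σ yᵢ × Lᵢ(x)
where Lᵢ(x) = Π_{j≠i} (x - xⱼ)/(xᵢ - xⱼ)

L_0(4.0) = (4.0 - 6)/(3 - 6) = 0.666667
L_1(4.0) = (4.0 - 3)/(6 - 3) = 0.333333

P(4.0) = 14×L_0(4.0) + 11×L_1(4.0)
P(4.0) = 13.000000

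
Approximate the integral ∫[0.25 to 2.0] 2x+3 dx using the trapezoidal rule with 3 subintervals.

f(x) = 2x+3
a = 0.25, b = 2.0, n = 3
h = (b - a)/n = 0.583333

Trapezoidal rule: (h/2)[f(x₀) + 2f(x₁) + 2f(x₂) + ... + f(xₙ)]

x_0 = 0.2500, f(x_0) = 3.500000, coefficient = 1
x_1 = 0.8333, f(x_1) = 4.666667, coefficient = 2
x_2 = 1.4167, f(x_2) = 5.833333, coefficient = 2
x_3 = 2.0000, f(x_3) = 7.000000, coefficient = 1

I ≈ (0.583333/2) × 31.500000 = 9.187500
Exact value: 9.187500
Error: 0.000000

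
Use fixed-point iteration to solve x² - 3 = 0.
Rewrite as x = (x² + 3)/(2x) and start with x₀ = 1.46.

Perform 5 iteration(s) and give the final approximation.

Equation: x² - 3 = 0
Fixed-point form: x = (x² + 3)/(2x)
x₀ = 1.46

x_1 = g(1.460000) = 1.757397
x_2 = g(1.757397) = 1.732234
x_3 = g(1.732234) = 1.732051
x_4 = g(1.732051) = 1.732051
x_5 = g(1.732051) = 1.732051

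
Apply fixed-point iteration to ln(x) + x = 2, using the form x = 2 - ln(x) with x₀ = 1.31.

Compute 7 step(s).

Equation: ln(x) + x = 2
Fixed-point form: x = 2 - ln(x)
x₀ = 1.31

x_1 = g(1.310000) = 1.729973
x_2 = g(1.729973) = 1.451894
x_3 = g(1.451894) = 1.627131
x_4 = g(1.627131) = 1.513182
x_5 = g(1.513182) = 1.585785
x_6 = g(1.585785) = 1.538920
x_7 = g(1.538920) = 1.568919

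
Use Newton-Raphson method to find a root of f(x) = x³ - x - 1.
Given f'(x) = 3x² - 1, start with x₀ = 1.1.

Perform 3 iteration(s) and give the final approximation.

f(x) = x³ - x - 1
f'(x) = 3x² - 1
x₀ = 1.1

Newton-Raphson formula: x_{n+1} = x_n - f(x_n)/f'(x_n)

Iteration 1:
  f(1.100000) = -0.769000
  f'(1.100000) = 2.630000
  x_1 = 1.100000 - (-0.769000)/2.630000 = 1.392395
Iteration 2:
  f(1.392395) = 0.307132
  f'(1.392395) = 4.816295
  x_2 = 1.392395 - 0.307132/4.816295 = 1.328626
Iteration 3:
  f(1.328626) = 0.016727
  f'(1.328626) = 4.295742
  x_3 = 1.328626 - 0.016727/4.295742 = 1.324732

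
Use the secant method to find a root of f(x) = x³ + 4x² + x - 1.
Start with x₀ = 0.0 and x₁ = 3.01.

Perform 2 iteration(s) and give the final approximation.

f(x) = x³ + 4x² + x - 1
x₀ = 0.0, x₁ = 3.01

Secant formula: x_{n+1} = x_n - f(x_n)(x_n - x_{n-1})/(f(x_n) - f(x_{n-1}))

Iteration 1:
  f(0.000000) = -1.000000
  f(3.010000) = 65.521301
  x_2 = 3.010000 - 65.521301×(3.010000 - 0.000000)/(65.521301 - (-1.000000))
       = 0.045249
Iteration 2:
  f(3.010000) = 65.521301
  f(0.045249) = -0.946469
  x_3 = 0.045249 - (-0.946469)×(0.045249 - 3.010000)/(-0.946469 - 65.521301)
       = 0.087465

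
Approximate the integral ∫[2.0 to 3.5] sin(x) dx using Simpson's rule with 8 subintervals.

f(x) = sin(x)
a = 2.0, b = 3.5, n = 8
h = (b - a)/n = 0.187500

Simpson's rule: (h/3)[f(x₀) + 4f(x₁) + 2f(x₂) + ... + f(xₙ)]

x_0 = 2.0000, f(x_0) = 0.909297, coefficient = 1
x_1 = 2.1875, f(x_1) = 0.815789, coefficient = 4
x_2 = 2.3750, f(x_2) = 0.693685, coefficient = 2
x_3 = 2.5625, f(x_3) = 0.547265, coefficient = 4
x_4 = 2.7500, f(x_4) = 0.381661, coefficient = 2
x_5 = 2.9375, f(x_5) = 0.202679, coefficient = 4
x_6 = 3.1250, f(x_6) = 0.016592, coefficient = 2
x_7 = 3.3125, f(x_7) = -0.170077, coefficient = 4
x_8 = 3.5000, f(x_8) = -0.350783, coefficient = 1

I ≈ (0.187500/3) × 8.325015 = 0.520313
Exact value: 0.520310
Error: 0.000004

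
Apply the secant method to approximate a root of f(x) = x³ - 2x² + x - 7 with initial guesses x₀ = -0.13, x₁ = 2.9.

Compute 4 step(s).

f(x) = x³ - 2x² + x - 7
x₀ = -0.13, x₁ = 2.9

Secant formula: x_{n+1} = x_n - f(x_n)(x_n - x_{n-1})/(f(x_n) - f(x_{n-1}))

Iteration 1:
  f(-0.130000) = -7.165997
  f(2.900000) = 3.469000
  x_2 = 2.900000 - 3.469000×(2.900000 - (-0.130000))/(3.469000 - (-7.165997))
       = 1.911653
Iteration 2:
  f(2.900000) = 3.469000
  f(1.911653) = -5.411205
  x_3 = 1.911653 - (-5.411205)×(1.911653 - 2.900000)/(-5.411205 - 3.469000)
       = 2.513908
Iteration 3:
  f(1.911653) = -5.411205
  f(2.513908) = -1.238331
  x_4 = 2.513908 - (-1.238331)×(2.513908 - 1.911653)/(-1.238331 - (-5.411205))
       = 2.692632
Iteration 4:
  f(2.513908) = -1.238331
  f(2.692632) = 0.714394
  x_5 = 2.692632 - 0.714394×(2.692632 - 2.513908)/(0.714394 - (-1.238331))
       = 2.627246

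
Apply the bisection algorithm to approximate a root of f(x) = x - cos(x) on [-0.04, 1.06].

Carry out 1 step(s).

f(x) = x - cos(x)
Initial interval: [-0.04, 1.06]

Iteration 1:
  c_1 = (-0.040000 + 1.060000)/2 = 0.510000
  f(c_1) = f(0.510000) = -0.362745
  f(a) × f(c) ≥ 0, new interval: [0.510000, 1.060000]

After 1 iteration(s), the approximation is c_1 = 0.510000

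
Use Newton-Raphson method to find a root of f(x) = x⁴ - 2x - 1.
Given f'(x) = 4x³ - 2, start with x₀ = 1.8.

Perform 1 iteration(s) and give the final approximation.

f(x) = x⁴ - 2x - 1
f'(x) = 4x³ - 2
x₀ = 1.8

Newton-Raphson formula: x_{n+1} = x_n - f(x_n)/f'(x_n)

Iteration 1:
  f(1.800000) = 5.897600
  f'(1.800000) = 21.328000
  x_1 = 1.800000 - 5.897600/21.328000 = 1.523481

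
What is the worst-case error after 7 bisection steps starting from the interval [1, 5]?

Bisection error bound: |error| ≤ (b-a)/2^n
|error| ≤ (5 - 1)/2^7 = 4/2^7
|error| ≤ 0.0312500000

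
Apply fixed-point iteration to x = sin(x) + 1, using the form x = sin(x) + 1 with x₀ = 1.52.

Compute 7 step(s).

Equation: x = sin(x) + 1
Fixed-point form: x = sin(x) + 1
x₀ = 1.52

x_1 = g(1.520000) = 1.998710
x_2 = g(1.998710) = 1.909833
x_3 = g(1.909833) = 1.943075
x_4 = g(1.943075) = 1.931501
x_5 = g(1.931501) = 1.935648
x_6 = g(1.935648) = 1.934177
x_7 = g(1.934177) = 1.934701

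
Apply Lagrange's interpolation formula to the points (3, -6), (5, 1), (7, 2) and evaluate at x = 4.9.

Lagrange interpolation formula:
P(x) = Σ yᵢ × Lᵢ(x)
where Lᵢ(x) = Π_{j≠i} (x - xⱼ)/(xᵢ - xⱼ)

L_0(4.9) = (4.9 - 5)/(3 - 5) × (4.9 - 7)/(3 - 7) = 0.026250
L_1(4.9) = (4.9 - 3)/(5 - 3) × (4.9 - 7)/(5 - 7) = 0.997500
L_2(4.9) = (4.9 - 3)/(7 - 3) × (4.9 - 5)/(7 - 5) = -0.023750

P(4.9) = (-6)×L_0(4.9) + 1×L_1(4.9) + 2×L_2(4.9)
P(4.9) = 0.792500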